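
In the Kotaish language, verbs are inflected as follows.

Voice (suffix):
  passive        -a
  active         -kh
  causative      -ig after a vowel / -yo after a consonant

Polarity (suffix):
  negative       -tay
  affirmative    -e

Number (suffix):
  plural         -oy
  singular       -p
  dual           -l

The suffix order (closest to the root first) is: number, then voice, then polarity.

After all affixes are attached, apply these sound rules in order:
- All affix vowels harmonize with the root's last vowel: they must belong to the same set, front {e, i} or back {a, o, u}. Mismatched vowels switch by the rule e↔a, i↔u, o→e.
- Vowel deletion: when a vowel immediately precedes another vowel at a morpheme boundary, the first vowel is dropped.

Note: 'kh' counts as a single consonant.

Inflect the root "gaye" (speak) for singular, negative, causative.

Attach number singular -p → gayep.
Attach voice causative -yo (after consonant 'p') → gayepyo.
Attach polarity negative -tay → gayepyotay.
Apply vowel harmony: gayepyotay → gayepyetey.
Vowel deletion: no change.

gayepyetey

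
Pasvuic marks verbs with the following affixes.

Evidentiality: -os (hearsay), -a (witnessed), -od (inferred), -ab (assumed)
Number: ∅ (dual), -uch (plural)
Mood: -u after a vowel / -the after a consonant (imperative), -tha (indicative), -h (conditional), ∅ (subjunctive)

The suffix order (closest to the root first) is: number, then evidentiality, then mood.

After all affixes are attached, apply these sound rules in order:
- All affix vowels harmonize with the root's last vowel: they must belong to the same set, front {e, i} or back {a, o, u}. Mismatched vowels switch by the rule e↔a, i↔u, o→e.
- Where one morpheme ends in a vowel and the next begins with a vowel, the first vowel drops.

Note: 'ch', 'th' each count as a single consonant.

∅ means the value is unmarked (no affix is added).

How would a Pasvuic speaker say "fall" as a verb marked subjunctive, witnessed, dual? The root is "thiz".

thize

number = dual: zero marking, form stays thiz.
Attach evidentiality witnessed -a → thiza.
mood = subjunctive: zero marking, form stays thiza.
Apply vowel harmony: thiza → thize.
Vowel deletion: no change.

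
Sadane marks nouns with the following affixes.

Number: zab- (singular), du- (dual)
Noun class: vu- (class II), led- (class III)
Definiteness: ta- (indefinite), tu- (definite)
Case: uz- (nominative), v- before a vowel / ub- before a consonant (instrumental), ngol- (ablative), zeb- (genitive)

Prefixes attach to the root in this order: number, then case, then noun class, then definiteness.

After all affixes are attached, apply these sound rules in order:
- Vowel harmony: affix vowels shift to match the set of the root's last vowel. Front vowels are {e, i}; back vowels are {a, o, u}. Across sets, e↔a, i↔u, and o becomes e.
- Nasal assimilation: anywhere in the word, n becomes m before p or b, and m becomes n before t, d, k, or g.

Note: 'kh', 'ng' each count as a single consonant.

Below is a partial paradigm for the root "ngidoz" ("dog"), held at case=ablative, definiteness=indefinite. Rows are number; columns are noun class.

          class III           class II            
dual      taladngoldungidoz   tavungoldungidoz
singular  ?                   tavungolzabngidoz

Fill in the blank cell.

Attach number singular zab- → zabngidoz.
Attach case ablative ngol- → ngolzabngidoz.
Attach noun class class III led- → ledngolzabngidoz.
Attach definiteness indefinite ta- → taledngolzabngidoz.
Apply vowel harmony: taledngolzabngidoz → taladngolzabngidoz.
Nasal assimilation: no change.

taladngolzabngidoz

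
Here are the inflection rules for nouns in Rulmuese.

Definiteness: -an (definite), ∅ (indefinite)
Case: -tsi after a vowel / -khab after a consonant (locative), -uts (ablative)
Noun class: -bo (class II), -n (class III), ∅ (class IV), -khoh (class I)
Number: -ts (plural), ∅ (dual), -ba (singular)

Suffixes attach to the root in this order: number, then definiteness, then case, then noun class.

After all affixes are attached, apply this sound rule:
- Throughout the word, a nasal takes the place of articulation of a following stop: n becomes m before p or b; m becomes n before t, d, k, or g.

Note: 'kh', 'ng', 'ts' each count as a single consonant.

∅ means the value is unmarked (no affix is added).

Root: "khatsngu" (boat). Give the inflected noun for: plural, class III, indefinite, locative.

Attach number plural -ts → khatsnguts.
definiteness = indefinite: zero marking, form stays khatsnguts.
Attach case locative -khab (after consonant 'ts') → khatsngutskhab.
Attach noun class class III -n → khatsngutskhabn.
Nasal assimilation: no change.

khatsngutskhabn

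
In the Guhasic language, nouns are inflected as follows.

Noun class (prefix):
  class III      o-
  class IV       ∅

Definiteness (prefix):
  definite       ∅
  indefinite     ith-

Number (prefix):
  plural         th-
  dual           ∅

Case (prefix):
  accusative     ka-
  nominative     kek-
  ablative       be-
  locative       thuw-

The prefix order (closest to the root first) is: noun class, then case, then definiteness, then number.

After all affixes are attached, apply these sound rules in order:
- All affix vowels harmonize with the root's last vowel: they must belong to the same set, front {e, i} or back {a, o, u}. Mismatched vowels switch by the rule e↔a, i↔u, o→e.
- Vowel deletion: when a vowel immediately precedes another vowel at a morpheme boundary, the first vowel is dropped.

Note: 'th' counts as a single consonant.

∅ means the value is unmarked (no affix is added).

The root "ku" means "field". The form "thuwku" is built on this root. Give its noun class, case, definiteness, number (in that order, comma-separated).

Segment: thuw-ku.
noun class: ∅ → class IV.
case: thuw- → locative.
definiteness: ∅ → definite.
number: ∅ → dual.

class IV, locative, definite, dual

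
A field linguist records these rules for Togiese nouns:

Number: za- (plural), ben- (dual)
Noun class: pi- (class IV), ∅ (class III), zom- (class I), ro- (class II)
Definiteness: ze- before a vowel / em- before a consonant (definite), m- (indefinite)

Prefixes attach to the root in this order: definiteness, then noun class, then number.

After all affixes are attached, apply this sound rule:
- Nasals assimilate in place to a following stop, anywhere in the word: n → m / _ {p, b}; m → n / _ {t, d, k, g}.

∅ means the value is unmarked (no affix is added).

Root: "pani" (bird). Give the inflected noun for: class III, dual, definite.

Attach definiteness definite em- (before consonant 'p') → empani.
noun class = class III: zero marking, form stays empani.
Attach number dual ben- → benempani.
Nasal assimilation: no change.

benempani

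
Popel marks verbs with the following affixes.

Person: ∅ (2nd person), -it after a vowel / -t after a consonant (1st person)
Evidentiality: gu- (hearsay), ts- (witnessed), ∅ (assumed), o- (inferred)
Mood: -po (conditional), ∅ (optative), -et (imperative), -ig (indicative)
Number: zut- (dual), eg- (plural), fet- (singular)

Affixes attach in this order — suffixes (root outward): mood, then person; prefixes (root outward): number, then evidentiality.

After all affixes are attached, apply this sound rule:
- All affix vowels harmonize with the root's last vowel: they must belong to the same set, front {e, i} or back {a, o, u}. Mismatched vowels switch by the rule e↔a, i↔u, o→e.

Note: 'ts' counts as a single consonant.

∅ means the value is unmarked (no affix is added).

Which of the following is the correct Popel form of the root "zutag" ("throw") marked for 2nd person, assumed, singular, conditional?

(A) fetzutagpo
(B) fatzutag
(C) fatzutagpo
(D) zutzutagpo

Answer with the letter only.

C

Attach number singular fet- → fetzutag.
Attach mood conditional -po → fetzutagpo.
person = 2nd person: zero marking, form stays fetzutagpo.
evidentiality = assumed: zero marking, form stays fetzutagpo.
Apply vowel harmony: fetzutagpo → fatzutagpo.
So the correct form is fatzutagpo, option (C).
(A) fetzutagpo is wrong: it fails to apply the sound rule(s).
(B) fatzutag is wrong: it uses optative instead of conditional for mood.
(D) zutzutagpo is wrong: it uses dual instead of singular for number.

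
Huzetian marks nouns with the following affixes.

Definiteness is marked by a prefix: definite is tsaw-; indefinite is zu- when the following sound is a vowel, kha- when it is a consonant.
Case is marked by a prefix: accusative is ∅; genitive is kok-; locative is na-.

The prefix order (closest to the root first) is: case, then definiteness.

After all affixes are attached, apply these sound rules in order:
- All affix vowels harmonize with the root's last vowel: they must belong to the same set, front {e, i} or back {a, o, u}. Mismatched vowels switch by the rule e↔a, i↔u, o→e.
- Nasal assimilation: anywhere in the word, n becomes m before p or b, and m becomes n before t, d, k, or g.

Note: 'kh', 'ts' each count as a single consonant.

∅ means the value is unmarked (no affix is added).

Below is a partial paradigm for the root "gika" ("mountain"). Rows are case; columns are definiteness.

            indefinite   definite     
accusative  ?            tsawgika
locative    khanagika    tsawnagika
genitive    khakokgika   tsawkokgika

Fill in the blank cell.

khagika

case = accusative: zero marking, form stays gika.
Attach definiteness indefinite kha- (before consonant 'g') → khagika.
Vowel harmony: no change.
Nasal assimilation: no change.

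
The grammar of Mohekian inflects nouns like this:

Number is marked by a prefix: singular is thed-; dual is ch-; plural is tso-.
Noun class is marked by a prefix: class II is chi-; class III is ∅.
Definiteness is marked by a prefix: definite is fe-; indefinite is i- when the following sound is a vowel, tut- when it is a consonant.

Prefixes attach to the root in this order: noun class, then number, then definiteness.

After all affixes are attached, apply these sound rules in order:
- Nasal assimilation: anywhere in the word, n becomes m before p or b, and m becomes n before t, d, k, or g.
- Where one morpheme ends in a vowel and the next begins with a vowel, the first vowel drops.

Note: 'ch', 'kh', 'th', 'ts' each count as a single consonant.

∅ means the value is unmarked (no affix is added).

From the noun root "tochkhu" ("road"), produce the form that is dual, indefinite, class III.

tutchtochkhu

noun class = class III: zero marking, form stays tochkhu.
Attach number dual ch- → chtochkhu.
Attach definiteness indefinite tut- (before consonant 'ch') → tutchtochkhu.
Nasal assimilation: no change.
Vowel deletion: no change.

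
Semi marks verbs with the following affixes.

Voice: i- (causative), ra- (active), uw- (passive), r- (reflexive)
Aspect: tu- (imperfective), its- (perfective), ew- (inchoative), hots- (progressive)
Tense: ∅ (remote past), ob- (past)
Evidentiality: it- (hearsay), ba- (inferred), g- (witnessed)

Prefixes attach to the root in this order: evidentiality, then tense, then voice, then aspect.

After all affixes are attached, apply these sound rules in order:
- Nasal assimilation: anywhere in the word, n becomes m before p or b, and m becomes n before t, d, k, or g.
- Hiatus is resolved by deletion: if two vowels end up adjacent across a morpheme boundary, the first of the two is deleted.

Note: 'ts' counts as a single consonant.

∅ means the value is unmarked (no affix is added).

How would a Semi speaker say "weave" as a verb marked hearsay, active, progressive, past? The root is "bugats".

hotsrobitbugats

Attach evidentiality hearsay it- → itbugats.
Attach tense past ob- → obitbugats.
Attach voice active ra- → raobitbugats.
Attach aspect progressive hots- → hotsraobitbugats.
Nasal assimilation: no change.
Apply vowel deletion: hotsraobitbugats → hotsrobitbugats.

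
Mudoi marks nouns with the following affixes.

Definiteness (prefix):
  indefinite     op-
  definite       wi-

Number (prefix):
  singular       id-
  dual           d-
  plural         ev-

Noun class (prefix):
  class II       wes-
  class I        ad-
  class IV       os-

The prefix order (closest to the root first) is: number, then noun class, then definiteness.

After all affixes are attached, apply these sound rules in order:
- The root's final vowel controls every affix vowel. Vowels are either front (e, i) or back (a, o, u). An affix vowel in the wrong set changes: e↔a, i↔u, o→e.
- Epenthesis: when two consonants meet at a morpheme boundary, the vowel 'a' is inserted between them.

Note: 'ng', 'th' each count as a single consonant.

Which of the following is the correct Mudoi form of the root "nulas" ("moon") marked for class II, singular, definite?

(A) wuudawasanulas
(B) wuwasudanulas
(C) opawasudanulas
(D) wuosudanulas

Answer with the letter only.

Attach number singular id- → idnulas.
Attach noun class class II wes- → wesidnulas.
Attach definiteness definite wi- → wiwesidnulas.
Apply vowel harmony: wiwesidnulas → wuwasudnulas.
Apply epenthesis: wuwasudnulas → wuwasudanulas.
So the correct form is wuwasudanulas, option (B).
(A) wuudawasanulas is wrong: it has the affixes in the wrong order.
(D) wuosudanulas is wrong: it uses class IV instead of class II for noun class.
(C) opawasudanulas is wrong: it uses indefinite instead of definite for definiteness.

B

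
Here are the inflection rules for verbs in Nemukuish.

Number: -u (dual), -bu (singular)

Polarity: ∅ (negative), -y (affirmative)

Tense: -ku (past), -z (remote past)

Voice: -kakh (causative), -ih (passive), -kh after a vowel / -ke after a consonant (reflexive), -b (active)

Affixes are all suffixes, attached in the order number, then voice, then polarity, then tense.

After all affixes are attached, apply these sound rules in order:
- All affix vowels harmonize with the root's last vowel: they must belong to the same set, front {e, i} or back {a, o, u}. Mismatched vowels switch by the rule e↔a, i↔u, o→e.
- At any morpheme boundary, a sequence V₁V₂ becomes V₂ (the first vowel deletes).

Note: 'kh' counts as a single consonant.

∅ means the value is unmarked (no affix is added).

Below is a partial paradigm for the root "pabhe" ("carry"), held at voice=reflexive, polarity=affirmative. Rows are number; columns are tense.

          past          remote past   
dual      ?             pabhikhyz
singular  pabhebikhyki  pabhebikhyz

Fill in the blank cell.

Attach number dual -u → pabheu.
Attach voice reflexive -kh (after vowel 'u') → pabheukh.
Attach polarity affirmative -y → pabheukhy.
Attach tense past -ku → pabheukhyku.
Apply vowel harmony: pabheukhyku → pabheikhyki.
Apply vowel deletion: pabheikhyki → pabhikhyki.

pabhikhyki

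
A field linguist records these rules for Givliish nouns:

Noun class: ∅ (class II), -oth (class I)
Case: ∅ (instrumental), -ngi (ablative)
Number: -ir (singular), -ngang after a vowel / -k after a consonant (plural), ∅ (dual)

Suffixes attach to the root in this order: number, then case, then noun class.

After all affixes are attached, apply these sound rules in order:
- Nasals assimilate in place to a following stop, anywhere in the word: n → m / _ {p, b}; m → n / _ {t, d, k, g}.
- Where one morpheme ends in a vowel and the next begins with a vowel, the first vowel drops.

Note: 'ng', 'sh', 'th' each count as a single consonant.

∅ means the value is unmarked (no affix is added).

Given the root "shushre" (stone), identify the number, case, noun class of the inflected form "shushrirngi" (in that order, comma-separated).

Segment: shushre-ir-ngi.
number: -ir → singular.
case: -ngi → ablative.
noun class: ∅ → class II.

singular, ablative, class II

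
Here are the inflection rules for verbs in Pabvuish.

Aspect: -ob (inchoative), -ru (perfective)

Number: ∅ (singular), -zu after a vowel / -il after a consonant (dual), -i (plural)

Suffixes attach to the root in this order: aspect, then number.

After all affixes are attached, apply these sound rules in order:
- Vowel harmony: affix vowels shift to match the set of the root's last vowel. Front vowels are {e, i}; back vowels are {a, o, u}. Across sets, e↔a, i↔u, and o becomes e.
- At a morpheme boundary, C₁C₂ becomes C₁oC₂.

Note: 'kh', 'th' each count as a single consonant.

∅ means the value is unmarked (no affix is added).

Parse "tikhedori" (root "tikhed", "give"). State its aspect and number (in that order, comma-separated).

perfective, singular

Segment: tikhed-ru.
aspect: -ru → perfective.
number: ∅ → singular.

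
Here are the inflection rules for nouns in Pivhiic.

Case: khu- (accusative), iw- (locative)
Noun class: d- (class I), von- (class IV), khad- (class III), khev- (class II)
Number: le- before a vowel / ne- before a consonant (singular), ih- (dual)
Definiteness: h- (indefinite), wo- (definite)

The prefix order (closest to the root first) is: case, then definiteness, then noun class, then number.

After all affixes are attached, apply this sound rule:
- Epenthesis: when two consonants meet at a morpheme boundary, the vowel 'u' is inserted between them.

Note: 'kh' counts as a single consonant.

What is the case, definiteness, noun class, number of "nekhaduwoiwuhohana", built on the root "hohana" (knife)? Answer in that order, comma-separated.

Segment: ne-khad-wo-iw-hohana.
case: iw- → locative.
definiteness: wo- → definite.
noun class: khad- → class III.
number: le/ne- → singular.

locative, definite, class III, singular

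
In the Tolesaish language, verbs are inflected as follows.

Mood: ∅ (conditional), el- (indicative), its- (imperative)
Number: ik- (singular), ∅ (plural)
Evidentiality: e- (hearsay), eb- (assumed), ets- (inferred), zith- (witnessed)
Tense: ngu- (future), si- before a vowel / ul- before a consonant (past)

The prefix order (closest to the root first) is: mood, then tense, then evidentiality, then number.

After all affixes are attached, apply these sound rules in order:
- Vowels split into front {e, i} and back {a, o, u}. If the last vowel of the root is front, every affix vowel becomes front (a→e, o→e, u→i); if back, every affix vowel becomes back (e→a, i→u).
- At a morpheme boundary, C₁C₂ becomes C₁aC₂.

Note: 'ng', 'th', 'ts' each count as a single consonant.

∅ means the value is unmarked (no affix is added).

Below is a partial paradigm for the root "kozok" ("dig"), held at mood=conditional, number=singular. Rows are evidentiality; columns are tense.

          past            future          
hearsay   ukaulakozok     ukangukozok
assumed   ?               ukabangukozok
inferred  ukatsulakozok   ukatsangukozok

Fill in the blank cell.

mood = conditional: zero marking, form stays kozok.
Attach tense past ul- (before consonant 'k') → ulkozok.
Attach evidentiality assumed eb- → ebulkozok.
Attach number singular ik- → ikebulkozok.
Apply vowel harmony: ikebulkozok → ukabulkozok.
Apply epenthesis: ukabulkozok → ukabulakozok.

ukabulakozok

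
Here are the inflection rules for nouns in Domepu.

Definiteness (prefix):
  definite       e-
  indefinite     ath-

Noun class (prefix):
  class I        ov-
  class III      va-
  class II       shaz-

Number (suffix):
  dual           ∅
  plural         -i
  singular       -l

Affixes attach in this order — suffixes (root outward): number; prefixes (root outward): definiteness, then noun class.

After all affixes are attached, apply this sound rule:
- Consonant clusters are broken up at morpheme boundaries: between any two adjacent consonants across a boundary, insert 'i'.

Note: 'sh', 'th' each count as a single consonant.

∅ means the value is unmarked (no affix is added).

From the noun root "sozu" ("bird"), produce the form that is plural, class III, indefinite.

Attach definiteness indefinite ath- → athsozu.
Attach noun class class III va- → vaathsozu.
Attach number plural -i → vaathsozui.
Apply epenthesis: vaathsozui → vaathisozui.

vaathisozui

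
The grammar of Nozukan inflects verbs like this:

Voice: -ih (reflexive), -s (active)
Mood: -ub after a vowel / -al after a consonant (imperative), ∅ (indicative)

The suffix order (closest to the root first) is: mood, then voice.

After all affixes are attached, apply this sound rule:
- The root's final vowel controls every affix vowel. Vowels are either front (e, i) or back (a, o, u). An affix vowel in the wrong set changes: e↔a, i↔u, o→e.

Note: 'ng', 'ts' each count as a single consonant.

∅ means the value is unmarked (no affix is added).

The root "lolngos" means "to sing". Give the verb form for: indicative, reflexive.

lolngosuh

mood = indicative: zero marking, form stays lolngos.
Attach voice reflexive -ih → lolngosih.
Apply vowel harmony: lolngosih → lolngosuh.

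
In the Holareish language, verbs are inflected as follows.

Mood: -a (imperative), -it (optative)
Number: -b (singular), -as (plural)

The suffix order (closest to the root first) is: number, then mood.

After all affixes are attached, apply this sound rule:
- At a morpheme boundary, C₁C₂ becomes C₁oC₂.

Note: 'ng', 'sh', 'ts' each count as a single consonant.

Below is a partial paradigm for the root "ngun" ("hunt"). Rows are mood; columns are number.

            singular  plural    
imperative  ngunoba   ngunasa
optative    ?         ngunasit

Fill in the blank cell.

Attach number singular -b → ngunb.
Attach mood optative -it → ngunbit.
Apply epenthesis: ngunbit → ngunobit.

ngunobit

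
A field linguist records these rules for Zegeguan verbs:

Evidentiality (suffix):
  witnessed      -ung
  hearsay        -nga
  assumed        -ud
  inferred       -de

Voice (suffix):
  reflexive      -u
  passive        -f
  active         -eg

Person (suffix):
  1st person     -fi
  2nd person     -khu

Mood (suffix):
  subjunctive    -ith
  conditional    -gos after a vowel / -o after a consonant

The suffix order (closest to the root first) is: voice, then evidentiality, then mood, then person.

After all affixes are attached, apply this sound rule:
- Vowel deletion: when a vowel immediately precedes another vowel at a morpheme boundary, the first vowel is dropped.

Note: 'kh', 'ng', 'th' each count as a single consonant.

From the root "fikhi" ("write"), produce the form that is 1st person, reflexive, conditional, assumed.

Attach voice reflexive -u → fikhiu.
Attach evidentiality assumed -ud → fikhiuud.
Attach mood conditional -o (after consonant 'd') → fikhiuudo.
Attach person 1st person -fi → fikhiuudofi.
Apply vowel deletion: fikhiuudofi → fikhudofi.

fikhudofi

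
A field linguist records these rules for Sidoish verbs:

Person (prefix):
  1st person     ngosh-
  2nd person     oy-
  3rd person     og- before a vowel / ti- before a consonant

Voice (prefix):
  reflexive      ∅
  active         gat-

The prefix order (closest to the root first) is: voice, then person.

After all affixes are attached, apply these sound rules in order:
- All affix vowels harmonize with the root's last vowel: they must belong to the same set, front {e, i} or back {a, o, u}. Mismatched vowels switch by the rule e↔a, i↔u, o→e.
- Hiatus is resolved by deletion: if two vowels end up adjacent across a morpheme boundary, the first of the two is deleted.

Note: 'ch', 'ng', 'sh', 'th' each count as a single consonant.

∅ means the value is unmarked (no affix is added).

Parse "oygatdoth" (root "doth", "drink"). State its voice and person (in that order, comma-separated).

Segment: oy-gat-doth.
voice: gat- → active.
person: oy- → 2nd person.

active, 2nd person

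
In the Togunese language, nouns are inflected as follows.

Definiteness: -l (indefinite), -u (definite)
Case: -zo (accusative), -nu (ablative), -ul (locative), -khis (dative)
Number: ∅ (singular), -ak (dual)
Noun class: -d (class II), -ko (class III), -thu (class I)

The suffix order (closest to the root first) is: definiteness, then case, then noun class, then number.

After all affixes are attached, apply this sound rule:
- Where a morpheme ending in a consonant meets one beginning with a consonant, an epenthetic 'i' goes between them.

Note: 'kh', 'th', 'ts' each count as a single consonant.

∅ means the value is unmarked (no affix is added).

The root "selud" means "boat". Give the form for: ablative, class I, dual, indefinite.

seludilinuthuak

Attach definiteness indefinite -l → seludl.
Attach case ablative -nu → seludlnu.
Attach noun class class I -thu → seludlnuthu.
Attach number dual -ak → seludlnuthuak.
Apply epenthesis: seludlnuthuak → seludilinuthuak.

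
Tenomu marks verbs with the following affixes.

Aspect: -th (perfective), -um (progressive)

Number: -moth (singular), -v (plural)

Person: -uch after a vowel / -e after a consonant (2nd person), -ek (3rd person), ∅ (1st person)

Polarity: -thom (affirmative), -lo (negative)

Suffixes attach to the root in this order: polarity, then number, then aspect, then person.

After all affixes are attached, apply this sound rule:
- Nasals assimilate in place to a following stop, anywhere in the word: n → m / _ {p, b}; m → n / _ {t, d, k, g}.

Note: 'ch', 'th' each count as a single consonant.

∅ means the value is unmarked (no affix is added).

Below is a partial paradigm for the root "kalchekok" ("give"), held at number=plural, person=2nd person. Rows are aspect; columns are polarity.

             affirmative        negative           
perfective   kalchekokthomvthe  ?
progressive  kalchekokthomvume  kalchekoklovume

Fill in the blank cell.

kalchekoklovthe

Attach polarity negative -lo → kalchekoklo.
Attach number plural -v → kalchekoklov.
Attach aspect perfective -th → kalchekoklovth.
Attach person 2nd person -e (after consonant 'th') → kalchekoklovthe.
Nasal assimilation: no change.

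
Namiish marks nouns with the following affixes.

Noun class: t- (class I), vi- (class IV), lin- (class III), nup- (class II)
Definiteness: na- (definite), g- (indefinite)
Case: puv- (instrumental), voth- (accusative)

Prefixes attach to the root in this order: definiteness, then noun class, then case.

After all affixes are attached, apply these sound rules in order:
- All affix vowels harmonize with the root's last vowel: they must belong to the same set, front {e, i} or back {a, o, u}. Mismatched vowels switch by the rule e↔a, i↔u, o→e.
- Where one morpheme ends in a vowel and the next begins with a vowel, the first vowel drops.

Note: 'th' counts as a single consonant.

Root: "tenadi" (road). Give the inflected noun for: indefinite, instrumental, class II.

pivnipgtenadi

Attach definiteness indefinite g- → gtenadi.
Attach noun class class II nup- → nupgtenadi.
Attach case instrumental puv- → puvnupgtenadi.
Apply vowel harmony: puvnupgtenadi → pivnipgtenadi.
Vowel deletion: no change.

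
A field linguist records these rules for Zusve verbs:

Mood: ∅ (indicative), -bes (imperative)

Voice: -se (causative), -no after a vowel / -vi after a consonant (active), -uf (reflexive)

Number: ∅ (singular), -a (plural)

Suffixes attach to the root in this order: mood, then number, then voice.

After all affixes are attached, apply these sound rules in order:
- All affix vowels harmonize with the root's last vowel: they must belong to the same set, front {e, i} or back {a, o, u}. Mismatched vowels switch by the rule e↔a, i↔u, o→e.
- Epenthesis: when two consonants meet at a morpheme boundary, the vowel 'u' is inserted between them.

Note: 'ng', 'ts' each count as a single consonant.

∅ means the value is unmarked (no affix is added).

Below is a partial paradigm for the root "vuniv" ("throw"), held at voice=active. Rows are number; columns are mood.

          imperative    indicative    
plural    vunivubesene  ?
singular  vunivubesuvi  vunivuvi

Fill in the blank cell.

mood = indicative: zero marking, form stays vuniv.
Attach number plural -a → vuniva.
Attach voice active -no (after vowel 'a') → vunivano.
Apply vowel harmony: vunivano → vunivene.
Epenthesis: no change.

vunivene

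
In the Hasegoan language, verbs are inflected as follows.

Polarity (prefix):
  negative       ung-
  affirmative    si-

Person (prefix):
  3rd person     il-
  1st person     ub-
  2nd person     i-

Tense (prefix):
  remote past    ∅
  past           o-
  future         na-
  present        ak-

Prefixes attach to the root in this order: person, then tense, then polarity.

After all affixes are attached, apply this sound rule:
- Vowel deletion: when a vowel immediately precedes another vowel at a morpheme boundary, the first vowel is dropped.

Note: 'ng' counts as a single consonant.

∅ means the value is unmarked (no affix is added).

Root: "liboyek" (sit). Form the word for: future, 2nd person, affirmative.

Attach person 2nd person i- → iliboyek.
Attach tense future na- → nailiboyek.
Attach polarity affirmative si- → sinailiboyek.
Apply vowel deletion: sinailiboyek → siniliboyek.

siniliboyek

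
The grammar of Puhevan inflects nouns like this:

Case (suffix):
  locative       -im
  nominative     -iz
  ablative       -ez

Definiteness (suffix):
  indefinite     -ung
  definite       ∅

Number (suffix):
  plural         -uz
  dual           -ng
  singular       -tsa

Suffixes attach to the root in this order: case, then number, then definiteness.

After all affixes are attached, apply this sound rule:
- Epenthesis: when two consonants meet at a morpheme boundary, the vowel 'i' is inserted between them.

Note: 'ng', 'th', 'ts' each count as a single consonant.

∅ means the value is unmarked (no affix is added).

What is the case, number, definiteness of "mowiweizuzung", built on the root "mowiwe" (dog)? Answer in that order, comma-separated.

nominative, plural, indefinite

Segment: mowiwe-iz-uz-ung.
case: -iz → nominative.
number: -uz → plural.
definiteness: -ung → indefinite.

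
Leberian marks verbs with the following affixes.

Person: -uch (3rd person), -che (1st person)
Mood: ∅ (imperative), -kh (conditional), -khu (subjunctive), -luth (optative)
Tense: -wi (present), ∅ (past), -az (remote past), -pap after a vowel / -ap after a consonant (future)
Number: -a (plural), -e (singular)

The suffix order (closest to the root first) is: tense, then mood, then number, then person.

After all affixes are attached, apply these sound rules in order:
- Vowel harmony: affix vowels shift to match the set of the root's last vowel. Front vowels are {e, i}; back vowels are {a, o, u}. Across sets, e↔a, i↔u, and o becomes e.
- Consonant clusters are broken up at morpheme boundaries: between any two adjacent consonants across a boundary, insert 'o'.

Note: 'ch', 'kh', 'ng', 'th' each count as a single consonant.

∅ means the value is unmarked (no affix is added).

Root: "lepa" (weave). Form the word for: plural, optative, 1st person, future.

lepapapoluthacha

Attach tense future -pap (after vowel 'a') → lepapap.
Attach mood optative -luth → lepapapluth.
Attach number plural -a → lepapaplutha.
Attach person 1st person -che → lepapapluthache.
Apply vowel harmony: lepapapluthache → lepapapluthacha.
Apply epenthesis: lepapapluthacha → lepapapoluthacha.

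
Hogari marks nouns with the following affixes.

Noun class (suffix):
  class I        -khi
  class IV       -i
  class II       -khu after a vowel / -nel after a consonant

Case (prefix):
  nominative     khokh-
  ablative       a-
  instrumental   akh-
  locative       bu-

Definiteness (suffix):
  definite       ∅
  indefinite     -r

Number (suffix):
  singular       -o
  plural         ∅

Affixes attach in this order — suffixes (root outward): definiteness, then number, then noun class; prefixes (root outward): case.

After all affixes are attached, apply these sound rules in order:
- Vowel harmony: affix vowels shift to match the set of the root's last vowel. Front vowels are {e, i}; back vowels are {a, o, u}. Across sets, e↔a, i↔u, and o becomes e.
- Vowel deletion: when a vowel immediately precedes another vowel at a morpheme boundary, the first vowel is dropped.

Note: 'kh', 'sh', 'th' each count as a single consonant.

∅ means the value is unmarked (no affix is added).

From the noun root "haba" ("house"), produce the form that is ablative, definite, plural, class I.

ahabakhu

Attach case ablative a- → ahaba.
definiteness = definite: zero marking, form stays ahaba.
number = plural: zero marking, form stays ahaba.
Attach noun class class I -khi → ahabakhi.
Apply vowel harmony: ahabakhi → ahabakhu.
Vowel deletion: no change.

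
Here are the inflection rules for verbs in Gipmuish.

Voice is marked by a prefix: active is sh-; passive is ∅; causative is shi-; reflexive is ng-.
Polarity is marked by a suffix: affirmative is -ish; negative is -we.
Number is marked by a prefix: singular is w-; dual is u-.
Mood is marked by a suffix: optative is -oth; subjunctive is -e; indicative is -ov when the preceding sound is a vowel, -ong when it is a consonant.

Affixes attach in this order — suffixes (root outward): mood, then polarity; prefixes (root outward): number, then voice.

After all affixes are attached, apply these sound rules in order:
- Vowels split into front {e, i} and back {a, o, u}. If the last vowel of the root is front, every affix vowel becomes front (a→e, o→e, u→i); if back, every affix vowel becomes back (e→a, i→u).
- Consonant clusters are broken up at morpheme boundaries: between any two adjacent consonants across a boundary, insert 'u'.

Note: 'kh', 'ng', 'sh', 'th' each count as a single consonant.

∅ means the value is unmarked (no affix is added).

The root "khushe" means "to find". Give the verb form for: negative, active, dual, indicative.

Attach mood indicative -ov (after vowel 'e') → khusheov.
Attach number dual u- → ukhusheov.
Attach polarity negative -we → ukhusheovwe.
Attach voice active sh- → shukhusheovwe.
Apply vowel harmony: shukhusheovwe → shikhusheevwe.
Apply epenthesis: shikhusheevwe → shikhusheevuwe.

shikhusheevuwe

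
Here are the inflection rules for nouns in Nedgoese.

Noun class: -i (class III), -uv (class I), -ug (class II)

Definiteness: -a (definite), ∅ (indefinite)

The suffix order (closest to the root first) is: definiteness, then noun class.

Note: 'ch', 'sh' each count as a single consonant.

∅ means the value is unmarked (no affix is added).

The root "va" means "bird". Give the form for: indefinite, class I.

definiteness = indefinite: zero marking, form stays va.
Attach noun class class I -uv → vauv.

vauv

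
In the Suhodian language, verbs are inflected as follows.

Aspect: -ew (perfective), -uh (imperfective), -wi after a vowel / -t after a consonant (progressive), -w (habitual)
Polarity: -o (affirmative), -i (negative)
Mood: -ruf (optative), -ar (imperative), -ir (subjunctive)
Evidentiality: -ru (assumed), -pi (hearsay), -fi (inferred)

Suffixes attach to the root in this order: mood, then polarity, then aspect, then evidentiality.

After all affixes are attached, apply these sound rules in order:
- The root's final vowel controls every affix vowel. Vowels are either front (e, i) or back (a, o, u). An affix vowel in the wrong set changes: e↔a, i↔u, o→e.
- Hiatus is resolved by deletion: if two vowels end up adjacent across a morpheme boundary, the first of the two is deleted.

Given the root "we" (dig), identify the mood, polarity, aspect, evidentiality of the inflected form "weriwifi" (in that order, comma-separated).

imperative, negative, progressive, inferred

Segment: we-ar-i-wi-fi.
mood: -ar → imperative.
polarity: -i → negative.
aspect: -wi/t → progressive.
evidentiality: -fi → inferred.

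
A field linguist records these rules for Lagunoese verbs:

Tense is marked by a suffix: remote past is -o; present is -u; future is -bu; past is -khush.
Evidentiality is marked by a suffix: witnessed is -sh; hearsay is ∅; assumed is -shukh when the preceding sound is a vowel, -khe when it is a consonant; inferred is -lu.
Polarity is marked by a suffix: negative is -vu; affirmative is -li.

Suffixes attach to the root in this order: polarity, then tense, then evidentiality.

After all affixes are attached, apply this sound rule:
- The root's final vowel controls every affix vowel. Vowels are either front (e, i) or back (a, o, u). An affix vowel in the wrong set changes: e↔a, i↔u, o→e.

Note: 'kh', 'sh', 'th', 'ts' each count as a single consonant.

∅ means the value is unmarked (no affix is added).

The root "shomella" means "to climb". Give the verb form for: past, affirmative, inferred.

shomellalukhushlu

Attach polarity affirmative -li → shomellali.
Attach tense past -khush → shomellalikhush.
Attach evidentiality inferred -lu → shomellalikhushlu.
Apply vowel harmony: shomellalikhushlu → shomellalukhushlu.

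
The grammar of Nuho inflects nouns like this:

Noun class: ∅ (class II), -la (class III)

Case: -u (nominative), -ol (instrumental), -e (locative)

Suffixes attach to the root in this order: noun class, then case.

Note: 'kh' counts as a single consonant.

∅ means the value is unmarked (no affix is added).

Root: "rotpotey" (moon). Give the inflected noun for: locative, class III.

Attach noun class class III -la → rotpoteyla.
Attach case locative -e → rotpoteylae.

rotpoteylae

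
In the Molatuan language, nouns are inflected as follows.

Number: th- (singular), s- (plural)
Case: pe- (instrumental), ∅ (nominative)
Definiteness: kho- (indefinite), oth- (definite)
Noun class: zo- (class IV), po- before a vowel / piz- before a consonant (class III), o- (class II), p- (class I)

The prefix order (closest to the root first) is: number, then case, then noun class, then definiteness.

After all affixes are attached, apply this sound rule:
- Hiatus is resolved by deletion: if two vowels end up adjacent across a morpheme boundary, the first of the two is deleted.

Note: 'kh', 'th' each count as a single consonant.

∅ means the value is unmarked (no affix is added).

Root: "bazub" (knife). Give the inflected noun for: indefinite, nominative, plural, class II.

Attach number plural s- → sbazub.
case = nominative: zero marking, form stays sbazub.
Attach noun class class II o- → osbazub.
Attach definiteness indefinite kho- → khoosbazub.
Apply vowel deletion: khoosbazub → khosbazub.

khosbazub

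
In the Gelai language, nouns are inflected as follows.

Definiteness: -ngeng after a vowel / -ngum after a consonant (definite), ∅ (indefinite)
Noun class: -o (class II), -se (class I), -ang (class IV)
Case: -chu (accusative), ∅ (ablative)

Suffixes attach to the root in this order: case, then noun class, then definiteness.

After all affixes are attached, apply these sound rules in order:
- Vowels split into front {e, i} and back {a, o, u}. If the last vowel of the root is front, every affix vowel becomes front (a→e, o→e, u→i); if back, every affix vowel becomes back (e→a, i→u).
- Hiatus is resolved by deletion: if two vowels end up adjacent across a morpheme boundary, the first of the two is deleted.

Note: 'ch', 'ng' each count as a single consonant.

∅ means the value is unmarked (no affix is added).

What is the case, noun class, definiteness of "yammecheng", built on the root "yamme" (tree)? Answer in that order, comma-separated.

Segment: yamme-chu-ang.
case: -chu → accusative.
noun class: -ang → class IV.
definiteness: ∅ → indefinite.

accusative, class IV, indefinite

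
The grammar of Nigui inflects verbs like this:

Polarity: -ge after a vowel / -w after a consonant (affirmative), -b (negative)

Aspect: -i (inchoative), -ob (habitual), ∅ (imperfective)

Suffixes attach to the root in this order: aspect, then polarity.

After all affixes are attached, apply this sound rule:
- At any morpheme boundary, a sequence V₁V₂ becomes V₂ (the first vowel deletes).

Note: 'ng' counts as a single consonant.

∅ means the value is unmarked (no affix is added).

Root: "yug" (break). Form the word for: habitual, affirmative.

Attach aspect habitual -ob → yugob.
Attach polarity affirmative -w (after consonant 'b') → yugobw.
Vowel deletion: no change.

yugobw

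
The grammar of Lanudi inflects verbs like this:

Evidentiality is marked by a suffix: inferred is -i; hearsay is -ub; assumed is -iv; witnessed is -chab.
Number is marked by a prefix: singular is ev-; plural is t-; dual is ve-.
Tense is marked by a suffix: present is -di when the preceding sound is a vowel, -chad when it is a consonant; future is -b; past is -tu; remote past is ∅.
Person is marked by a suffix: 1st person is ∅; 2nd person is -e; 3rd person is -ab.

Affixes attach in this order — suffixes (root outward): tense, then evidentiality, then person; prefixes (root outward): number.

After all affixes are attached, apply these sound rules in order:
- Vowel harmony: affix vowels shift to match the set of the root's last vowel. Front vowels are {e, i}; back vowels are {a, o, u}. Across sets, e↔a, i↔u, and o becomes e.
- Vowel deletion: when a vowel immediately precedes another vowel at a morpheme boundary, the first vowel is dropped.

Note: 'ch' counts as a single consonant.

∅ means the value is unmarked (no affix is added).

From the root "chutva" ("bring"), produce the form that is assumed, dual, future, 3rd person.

vachutvabuvab

Attach number dual ve- → vechutva.
Attach tense future -b → vechutvab.
Attach evidentiality assumed -iv → vechutvabiv.
Attach person 3rd person -ab → vechutvabivab.
Apply vowel harmony: vechutvabivab → vachutvabuvab.
Vowel deletion: no change.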